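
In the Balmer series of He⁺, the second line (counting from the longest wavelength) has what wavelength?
121.502018 nm

The lines of a series are numbered from the longest wavelength (smallest ΔE) outward; the second line is the transition from n = n_f + 2 to n_f.
The Balmer series has all transitions ending at n_f = 2.

For He⁺ (Z = 2), the second line (β-line) is the jump from n = 4 to n = 2:
E_4 = -13.6057 × 2² / 4² = -3.401425000 eV
E_2 = -13.6057 × 2² / 2² = -13.605700000 eV
ΔE = E_4 - E_2 = 10.204275000 eV

λ = hc/E = 1239.84 eV·nm / 10.204275000 eV
λ = 121.502018 nm

This is the β-line of the Balmer series in He⁺.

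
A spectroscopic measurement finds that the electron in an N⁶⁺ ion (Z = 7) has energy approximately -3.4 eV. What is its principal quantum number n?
n = 14

The exact energy levels follow E_n = -13.6057 Z² / n² eV with Z = 7.

The measured value (-3.4 eV) is reported to only 2 significant figures, so we must test candidate n values and see which one matches to that precision.

Candidate energies:
  n = 12:  E = -13.6057 × 7² / 12² = -4.62972 eV
  n = 13:  E = -13.6057 × 7² / 13² = -3.94485 eV
  n = 14:  E = -13.6057 × 7² / 14² = -3.40143 eV  ← matches
  n = 15:  E = -13.6057 × 7² / 15² = -2.96302 eV
  n = 16:  E = -13.6057 × 7² / 16² = -2.60422 eV

Checking against the measurement of -3.4 eV (2 sig figs), only n = 14 agrees:
E_14 = -3.40143 eV, which rounds to -3.4 eV ✓

Therefore n = 14.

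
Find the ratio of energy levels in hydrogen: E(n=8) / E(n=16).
4.00000

Using E_n = -13.6057 Z² / n² eV with Z = 1:

E_8 = -13.6057 / 8² = -13.6057 / 64 = -0.21258906250 eV
E_16 = -13.6057 / 16² = -13.6057 / 256 = -0.05314726563 eV

The ratio is:
E_8/E_16 = (-0.21258906250) / (-0.05314726563)
E_8/E_16 = (-13.6057/64) / (-13.6057/256)
E_8/E_16 = 256/64
E_8/E_16 = 4.00000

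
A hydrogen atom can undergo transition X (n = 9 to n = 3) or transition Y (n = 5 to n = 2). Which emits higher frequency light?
5 → 2

Calculate the energy for each transition:

Transition 9 → 3:
ΔE₁ = |E_3 - E_9| = |-13.6057/3² - (-13.6057/9²)|
ΔE₁ = |-1.51174444 - (-0.16797160)| = 1.34377 eV

Transition 5 → 2:
ΔE₂ = |E_2 - E_5| = |-13.6057/2² - (-13.6057/5²)|
ΔE₂ = |-3.40142500 - (-0.54422800)| = 2.85720 eV

Since 2.85720 eV > 1.34377 eV, the transition 5 → 2 emits the more energetic photon.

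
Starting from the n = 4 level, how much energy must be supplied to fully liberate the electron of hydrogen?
0.850356 eV

The ionization energy is the energy needed to remove the electron completely (n → ∞).

For hydrogen, E_n = -13.6057 eV / n².

At n = 4: E_4 = -13.6057 / 4² = -0.850356250 eV
At n = ∞: E_∞ = 0 eV

Ionization energy = E_∞ - E_4 = 0 - (-0.850356250) = 0.850356250 eV
Ionization energy ≈ 0.850356 eV

This is also called the binding energy of the electron in state n = 4.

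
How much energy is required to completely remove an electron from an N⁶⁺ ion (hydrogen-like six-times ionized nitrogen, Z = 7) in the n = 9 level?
8.231 eV

The ionization energy is the energy needed to remove the electron completely (n → ∞).

For a hydrogen-like ion with Z = 7, E_n = -13.6057 Z² / n² eV.

At n = 9: E_9 = -13.6057 × 7² / 9² = -8.230609 eV
At n = ∞: E_∞ = 0 eV

Ionization energy = E_∞ - E_9 = 0 - (-8.230609) = 8.230609 eV
Ionization energy ≈ 8.231 eV

This is also called the binding energy of the electron in state n = 9.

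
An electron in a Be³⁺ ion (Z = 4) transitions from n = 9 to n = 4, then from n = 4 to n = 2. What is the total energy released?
51.735 eV

The energy levels of Be³⁺ are E_n = -13.6057 × 4² / n² eV.

First transition (9 → 4):
ΔE₁ = |E_4 - E_9|
ΔE₁ = |-13.605700000 - (-2.687545679)| = 10.918154 eV

Second transition (4 → 2):
ΔE₂ = |E_2 - E_4|
ΔE₂ = |-54.422800000 - (-13.605700000)| = 40.817100 eV

Total energy released:
E_total = ΔE₁ + ΔE₂ = 10.918154 + 40.817100 = 51.735 eV

Note: This equals the direct transition 9 → 2: 51.735 eV ✓
Energy is conserved regardless of the path taken.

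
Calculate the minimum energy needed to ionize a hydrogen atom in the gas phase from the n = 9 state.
0.168 eV

The ionization energy is the energy needed to remove the electron completely (n → ∞).

For hydrogen, E_n = -13.6057 eV / n².

At n = 9: E_9 = -13.6057 / 9² = -0.167972 eV
At n = ∞: E_∞ = 0 eV

Ionization energy = E_∞ - E_9 = 0 - (-0.167972) = 0.167972 eV
Ionization energy ≈ 0.168 eV

This is also called the binding energy of the electron in state n = 9.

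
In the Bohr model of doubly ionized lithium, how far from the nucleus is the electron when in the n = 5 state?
0.44098 nm (or 4.40981 Å)

The Bohr radius formula is:
r_n = n² a₀ / Z

where a₀ = 0.05291772 nm is the Bohr radius.

For Li²⁺ (Z = 3) at n = 5:
r_5 = 5² × 0.05291772 nm / 3
r_5 = 25 × 0.05291772 nm / 3
r_5 = 1.322943 nm / 3
r_5 = 0.44098 nm

The electron orbits at approximately 0.44098 nm from the nucleus.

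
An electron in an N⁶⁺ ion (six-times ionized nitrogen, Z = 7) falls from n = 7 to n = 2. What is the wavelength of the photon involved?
8.1001 nm

First, find the transition energy using E_n = -13.6057 Z² / n² eV:
E_7 = -13.6057 × 7² / 7² = -13.605700 eV
E_2 = -13.6057 × 7² / 2² = -166.669825 eV

Photon energy: |ΔE| = |E_2 - E_7| = 153.064125 eV

Convert to wavelength using E = hc/λ with hc = 1239.84 eV·nm:
λ = hc/E = 1239.84 eV·nm / 153.064125 eV
λ = 8.1001 nm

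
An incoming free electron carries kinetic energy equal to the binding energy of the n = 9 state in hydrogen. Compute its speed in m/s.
2.43077e+05 m/s (or 0.081% of c)

The binding energy at n = 9 for hydrogen is:
E_9 = -13.6057/9² = -0.167971605 eV
|E_9| = 0.167971605 eV

Convert to Joules:
KE = 0.167971605 eV × (1.602177 × 10⁻¹⁹ J/eV) = 2.6912024e-20 J

Using KE = ½mv²:
v = √(2·KE/m_e)
v = √(2 × 2.6912024e-20 J / 9.10938 × 10⁻³¹ kg)
v = 2.43077e+05 m/s

This is approximately 0.081% the speed of light.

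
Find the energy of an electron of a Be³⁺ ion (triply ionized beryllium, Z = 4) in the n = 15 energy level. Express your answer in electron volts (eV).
-0.96752 eV

The energy levels of a hydrogen-like atom are given by:
E_n = -13.6057 Z² / n² eV  (with Z = 4 for Be³⁺)

For n = 15:
E_15 = -13.6057 × 4² / 15²
E_15 = -13.6057 × 16 / 225
E_15 = -0.96752 eV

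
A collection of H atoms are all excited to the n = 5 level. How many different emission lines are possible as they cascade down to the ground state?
10

The electron can occupy levels n = 1, 2, ..., 5 during de-excitation — that is m = 5 - 1 + 1 = 5 distinct levels.

The number of distinct spectral lines equals the number of ways to choose 2 of these m levels (each pair gives one possible emission transition):

Number of lines = m(m-1)/2 = 5×4/2 = 10

These correspond to all possible transitions between the 5 levels:
5 → 4, 5 → 3, 5 → 2, 5 → 1, 4 → 3, 4 → 2, 4 → 1, 3 → 2...

Each transition produces a photon with a unique energy (and thus wavelength). This count does not depend on Z.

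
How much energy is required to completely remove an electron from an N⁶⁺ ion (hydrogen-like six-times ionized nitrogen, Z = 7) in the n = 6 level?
18.519 eV

The ionization energy is the energy needed to remove the electron completely (n → ∞).

For a hydrogen-like ion with Z = 7, E_n = -13.6057 Z² / n² eV.

At n = 6: E_6 = -13.6057 × 7² / 6² = -18.518869 eV
At n = ∞: E_∞ = 0 eV

Ionization energy = E_∞ - E_6 = 0 - (-18.518869) = 18.518869 eV
Ionization energy ≈ 18.519 eV

This is also called the binding energy of the electron in state n = 6.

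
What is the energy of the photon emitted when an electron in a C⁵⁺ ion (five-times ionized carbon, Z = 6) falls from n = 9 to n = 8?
1.60623 eV

The energy levels are E_n = -13.6057 Z² eV / n².

Energy at n = 9: E_9 = -13.6057 × 6² / 9² = -6.04697778 eV
Energy at n = 8: E_8 = -13.6057 × 6² / 8² = -7.65320625 eV

For emission (electron falling to lower state), the photon energy is:
E_photon = E_9 - E_8 = |-6.04697778 - (-7.65320625)|
E_photon = 1.60623 eV

This energy is carried away by the emitted photon.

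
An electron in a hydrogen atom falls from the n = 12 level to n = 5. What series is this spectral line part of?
Pfund series

The spectral series in hydrogen are named based on the final (lower) energy level:
- Lyman series: n_final = 1 (ultraviolet)
- Balmer series: n_final = 2 (visible/near-UV)
- Paschen series: n_final = 3 (infrared)
- Brackett series: n_final = 4 (infrared)
- Pfund series: n_final = 5 (far infrared)

Since this transition ends at n = 5, it belongs to the Pfund series.

For reference, this 12 → 5 line has photon energy
ΔE = 13.6057 eV × (1/5² - 1/12²) = 0.44974397222 eV,
corresponding to wavelength λ = hc/ΔE = 1239.84 eV·nm / 0.44974397222 eV = 2756.76847 nm in the far infrared region.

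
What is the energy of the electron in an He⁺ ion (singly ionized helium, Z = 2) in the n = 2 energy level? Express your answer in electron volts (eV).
-13.606 eV

The energy levels of a hydrogen-like atom are given by:
E_n = -13.6057 Z² / n² eV  (with Z = 2 for He⁺)

For n = 2:
E_2 = -13.6057 × 2² / 2²
E_2 = -13.6057 × 4 / 4
E_2 = -13.606 eV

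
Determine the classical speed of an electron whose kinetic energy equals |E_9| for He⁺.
4.8615e+05 m/s (or 0.16216% of c)

The binding energy at n = 9 for He⁺ is:
E_9 = -13.6057 × 2²/9² = -0.67188642 eV
|E_9| = 0.67188642 eV

Convert to Joules:
KE = 0.67188642 eV × (1.602177 × 10⁻¹⁹ J/eV) = 1.076481e-19 J

Using KE = ½mv²:
v = √(2·KE/m_e)
v = √(2 × 1.076481e-19 J / 9.10938 × 10⁻³¹ kg)
v = 4.8615e+05 m/s

This is approximately 0.16216% the speed of light.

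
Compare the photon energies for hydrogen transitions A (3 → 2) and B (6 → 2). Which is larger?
6 → 2

Calculate the energy for each transition:

Transition 3 → 2:
ΔE₁ = |E_2 - E_3| = |-13.6057/2² - (-13.6057/3²)|
ΔE₁ = |-3.401425000 - (-1.511744444)| = 1.889681 eV

Transition 6 → 2:
ΔE₂ = |E_2 - E_6| = |-13.6057/2² - (-13.6057/6²)|
ΔE₂ = |-3.401425000 - (-0.377936111)| = 3.023489 eV

Since 3.023489 eV > 1.889681 eV, the transition 6 → 2 emits the more energetic photon.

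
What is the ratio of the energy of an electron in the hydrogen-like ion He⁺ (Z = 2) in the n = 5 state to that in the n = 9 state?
3.2400

Using E_n = -13.6057 Z² / n² eV with Z = 2:

E_5 = -13.6057 × 2² / 5² = -54.4228 / 25 = -2.1769120000 eV
E_9 = -13.6057 × 2² / 9² = -54.4228 / 81 = -0.6718864198 eV

The ratio is:
E_5/E_9 = (-2.1769120000) / (-0.6718864198)
E_5/E_9 = (-54.4228/25) / (-54.4228/81)
E_5/E_9 = 81/25
E_5/E_9 = 3.2400
(Note: the Z² factors cancel in the ratio.)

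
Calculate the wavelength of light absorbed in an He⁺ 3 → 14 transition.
214.90263 nm

First, find the transition energy using E_n = -13.6057 Z² / n² eV:
E_3 = -13.6057 × 2² / 3² = -6.046977778 eV
E_14 = -13.6057 × 2² / 14² = -0.277667347 eV

Photon energy: |ΔE| = |E_14 - E_3| = 5.769310431 eV

Convert to wavelength using E = hc/λ with hc = 1239.84 eV·nm:
λ = hc/E = 1239.84 eV·nm / 5.769310431 eV
λ = 214.90263 nm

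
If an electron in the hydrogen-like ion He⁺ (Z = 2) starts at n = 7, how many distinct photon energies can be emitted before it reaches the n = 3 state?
10

The electron can occupy levels n = 3, 4, ..., 7 during de-excitation — that is m = 7 - 3 + 1 = 5 distinct levels.

The number of distinct spectral lines equals the number of ways to choose 2 of these m levels (each pair gives one possible emission transition):

Number of lines = m(m-1)/2 = 5×4/2 = 10

These correspond to all possible transitions between the 5 levels:
7 → 6, 7 → 5, 7 → 4, 7 → 3, 6 → 5, 6 → 4, 6 → 3, 5 → 4...

Each transition produces a photon with a unique energy (and thus wavelength). This count does not depend on Z.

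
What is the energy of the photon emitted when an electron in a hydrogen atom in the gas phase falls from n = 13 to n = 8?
0.1321 eV

The energy levels are E_n = -13.6057 eV / n².

Energy at n = 13: E_13 = -13.6057 / 13² = -0.0805071 eV
Energy at n = 8: E_8 = -13.6057 / 8² = -0.2125891 eV

For emission (electron falling to lower state), the photon energy is:
E_photon = E_13 - E_8 = |-0.0805071 - (-0.2125891)|
E_photon = 0.1321 eV

This energy is carried away by the emitted photon.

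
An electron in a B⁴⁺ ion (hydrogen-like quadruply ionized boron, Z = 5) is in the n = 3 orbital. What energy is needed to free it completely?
37.7936 eV

The ionization energy is the energy needed to remove the electron completely (n → ∞).

For a hydrogen-like ion with Z = 5, E_n = -13.6057 Z² / n² eV.

At n = 3: E_3 = -13.6057 × 5² / 3² = -37.7936111 eV
At n = ∞: E_∞ = 0 eV

Ionization energy = E_∞ - E_3 = 0 - (-37.7936111) = 37.7936111 eV
Ionization energy ≈ 37.7936 eV

This is also called the binding energy of the electron in state n = 3.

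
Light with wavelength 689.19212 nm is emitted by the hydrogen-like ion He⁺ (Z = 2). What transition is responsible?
n = 12 → n = 5

First, find the photon energy from the wavelength (hc = 1239.84 eV·nm):
E = hc/λ = 1239.84 eV·nm / 689.19212 nm = 1.7989759 eV

The energy levels of He⁺ satisfy E_n = -13.6057 × 2² / n² eV, so an emission n_i → n_f releases
ΔE = 13.6057 × 2² × (1/n_f² − 1/n_i²) eV.

Setting ΔE equal to the photon energy:
1/n_f² − 1/n_i² = 1.7989759 / (13.6057 × 2²) = 0.033055556

Since 1/n_i² must be positive, we need 1/n_f² > 0.033055556, i.e. n_f ≤ 5. For each allowed n_f, solve n_i = (1/n_f² − 0.033055556)^(−1/2) and check whether it is a whole number:
  n_f = 1: 1/n_i² = 1.000000000 − 0.033055556 = 0.966944444 → n_i = 1.017  (not an integer) ✗
  n_f = 2: 1/n_i² = 0.250000000 − 0.033055556 = 0.216944444 → n_i = 2.147  (not an integer) ✗
  n_f = 3: 1/n_i² = 0.111111111 − 0.033055556 = 0.078055555 → n_i = 3.579  (not an integer) ✗
  n_f = 4: 1/n_i² = 0.062500000 − 0.033055556 = 0.029444444 → n_i = 5.828  (not an integer) ✗
  n_f = 5: 1/n_i² = 0.040000000 − 0.033055556 = 0.006944444 → n_i = 12.000  → integer, n_i = 12 ✓

Only n_f = 5 gives an integer upper level, n_i = 12.

The transition is from n = 12 to n = 5 (emission).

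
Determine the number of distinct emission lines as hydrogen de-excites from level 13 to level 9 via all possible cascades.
10

The electron can occupy levels n = 9, 10, ..., 13 during de-excitation — that is m = 13 - 9 + 1 = 5 distinct levels.

The number of distinct spectral lines equals the number of ways to choose 2 of these m levels (each pair gives one possible emission transition):

Number of lines = m(m-1)/2 = 5×4/2 = 10

These correspond to all possible transitions between the 5 levels:
13 → 12, 13 → 11, 13 → 10, 13 → 9, 12 → 11, 12 → 10, 12 → 9, 11 → 10...

Each transition produces a photon with a unique energy (and thus wavelength). This count does not depend on Z.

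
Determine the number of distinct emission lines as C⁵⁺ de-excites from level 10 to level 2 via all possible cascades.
36

The electron can occupy levels n = 2, 3, ..., 10 during de-excitation — that is m = 10 - 2 + 1 = 9 distinct levels.

The number of distinct spectral lines equals the number of ways to choose 2 of these m levels (each pair gives one possible emission transition):

Number of lines = m(m-1)/2 = 9×8/2 = 36

These correspond to all possible transitions between the 9 levels:
10 → 9, 10 → 8, 10 → 7, 10 → 6, 10 → 5, 10 → 4, 10 → 3, 10 → 2...

Each transition produces a photon with a unique energy (and thus wavelength). This count does not depend on Z.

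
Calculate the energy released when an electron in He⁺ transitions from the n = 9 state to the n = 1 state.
53.7509 eV

The energy levels are E_n = -13.6057 Z² eV / n².

Energy at n = 9: E_9 = -13.6057 × 2² / 9² = -0.6718864 eV
Energy at n = 1: E_1 = -13.6057 × 2² / 1² = -54.4228000 eV

For emission (electron falling to lower state), the photon energy is:
E_photon = E_9 - E_1 = |-0.6718864 - (-54.4228000)|
E_photon = 53.7509 eV

This energy is carried away by the emitted photon.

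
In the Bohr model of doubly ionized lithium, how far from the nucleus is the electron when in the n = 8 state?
1.1289 nm (or 11.2891 Å)

The Bohr radius formula is:
r_n = n² a₀ / Z

where a₀ = 0.0529177 nm is the Bohr radius.

For Li²⁺ (Z = 3) at n = 8:
r_8 = 8² × 0.0529177 nm / 3
r_8 = 64 × 0.0529177 nm / 3
r_8 = 3.38673 nm / 3
r_8 = 1.1289 nm

The electron orbits at approximately 1.1289 nm from the nucleus.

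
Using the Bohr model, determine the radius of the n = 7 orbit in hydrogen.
2.5930 nm (or 25.9297 Å)

The Bohr radius formula is:
r_n = n² a₀ / Z

where a₀ = 0.0529177 nm is the Bohr radius.

For H (Z = 1) at n = 7:
r_7 = 7² × 0.0529177 nm / 1
r_7 = 49 × 0.0529177 nm / 1
r_7 = 2.59297 nm / 1
r_7 = 2.5930 nm

The electron orbits at approximately 2.5930 nm from the nucleus.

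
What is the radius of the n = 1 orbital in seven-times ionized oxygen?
0.0066 nm (or 0.0662 Å)

The Bohr radius formula is:
r_n = n² a₀ / Z

where a₀ = 0.0529177 nm is the Bohr radius.

For O⁷⁺ (Z = 8) at n = 1:
r_1 = 1² × 0.0529177 nm / 8
r_1 = 1 × 0.0529177 nm / 8
r_1 = 0.05292 nm / 8
r_1 = 0.0066 nm

The electron orbits at approximately 0.0066 nm from the nucleus.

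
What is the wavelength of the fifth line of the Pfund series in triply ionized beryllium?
189.85 nm

The lines of a series are numbered from the longest wavelength (smallest ΔE) outward; the fifth line is the transition from n = n_f + 5 to n_f.
The Pfund series has all transitions ending at n_f = 5.

For Be³⁺ (Z = 4), the fifth line (ε-line) is the jump from n = 10 to n = 5:
E_10 = -13.6057 × 4² / 10² = -2.176912 eV
E_5 = -13.6057 × 4² / 5² = -8.707648 eV
ΔE = E_10 - E_5 = 6.530736 eV

λ = hc/E = 1239.84 eV·nm / 6.530736 eV
λ = 189.85 nm

This is the ε-line of the Pfund series in Be³⁺.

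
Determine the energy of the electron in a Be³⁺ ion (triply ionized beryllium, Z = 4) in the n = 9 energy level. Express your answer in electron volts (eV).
-2.687546 eV

The energy levels of a hydrogen-like atom are given by:
E_n = -13.6057 Z² / n² eV  (with Z = 4 for Be³⁺)

For n = 9:
E_9 = -13.6057 × 4² / 9²
E_9 = -13.6057 × 16 / 81
E_9 = -2.687546 eV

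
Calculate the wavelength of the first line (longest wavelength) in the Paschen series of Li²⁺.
208.2892 nm

The longest wavelength corresponds to the smallest energy transition in the series.
The Paschen series has all transitions ending at n_f = 3.

For Li²⁺ (Z = 3), the first line (α-line) is the jump from n = 4 to n = 3:
E_4 = -13.6057 × 3² / 4² = -7.65320625 eV
E_3 = -13.6057 × 3² / 3² = -13.60570000 eV
ΔE = E_4 - E_3 = 5.95249375 eV

λ = hc/E = 1239.84 eV·nm / 5.95249375 eV
λ = 208.2892 nm

This is the α-line of the Paschen series in Li²⁺.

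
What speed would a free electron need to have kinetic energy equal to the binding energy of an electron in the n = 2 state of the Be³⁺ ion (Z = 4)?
4.375e+06 m/s (or 1.46% of c)

The binding energy at n = 2 for Be³⁺ is:
E_2 = -13.6057 × 4²/2² = -54.42280 eV
|E_2| = 54.42280 eV

Convert to Joules:
KE = 54.42280 eV × (1.602177 × 10⁻¹⁹ J/eV) = 8.71950e-18 J

Using KE = ½mv²:
v = √(2·KE/m_e)
v = √(2 × 8.71950e-18 J / 9.10938 × 10⁻³¹ kg)
v = 4.375e+06 m/s

This is approximately 1.46% the speed of light.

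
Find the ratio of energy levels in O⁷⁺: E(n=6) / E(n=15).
6.2500

Using E_n = -13.6057 Z² / n² eV with Z = 8:

E_6 = -13.6057 × 8² / 6² = -870.7648 / 36 = -24.1879111111 eV
E_15 = -13.6057 × 8² / 15² = -870.7648 / 225 = -3.8700657778 eV

The ratio is:
E_6/E_15 = (-24.1879111111) / (-3.8700657778)
E_6/E_15 = (-870.7648/36) / (-870.7648/225)
E_6/E_15 = 225/36
E_6/E_15 = 6.2500
(Note: the Z² factors cancel in the ratio.)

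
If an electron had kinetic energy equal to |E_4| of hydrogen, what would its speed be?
5.4692e+05 m/s (or 0.1824% of c)

The binding energy at n = 4 for hydrogen is:
E_4 = -13.6057/4² = -0.85035625 eV
|E_4| = 0.85035625 eV

Convert to Joules:
KE = 0.85035625 eV × (1.602177 × 10⁻¹⁹ J/eV) = 1.362421e-19 J

Using KE = ½mv²:
v = √(2·KE/m_e)
v = √(2 × 1.362421e-19 J / 9.10938 × 10⁻³¹ kg)
v = 5.4692e+05 m/s

This is approximately 0.1824% the speed of light.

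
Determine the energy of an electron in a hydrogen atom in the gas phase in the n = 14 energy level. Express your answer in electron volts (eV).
-0.069 eV

The energy levels of a hydrogen-like atom are given by:
E_n = -13.6057 eV / n²

For n = 14:
E_14 = -13.6057 eV / 14²
E_14 = -13.6057 eV / 196
E_14 = -0.069 eV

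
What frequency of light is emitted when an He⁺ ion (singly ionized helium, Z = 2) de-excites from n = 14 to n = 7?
2.01e+14 Hz

First, find the transition energy:
E_14 = -13.6057 × 2² / 14² = -0.277667 eV
E_7 = -13.6057 × 2² / 7² = -1.110669 eV
|ΔE| = |E_7 - E_14| = 0.833002 eV

Convert to Joules: E = 0.833002 eV × (1.602177 × 10⁻¹⁹ J/eV) = 1.3346e-19 J

Using E = hf:
f = E/h = 1.3346e-19 J / (6.62607 × 10⁻³⁴ J·s)
f = 2.01e+14 Hz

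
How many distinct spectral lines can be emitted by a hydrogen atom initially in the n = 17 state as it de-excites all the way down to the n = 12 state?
15

The electron can occupy levels n = 12, 13, ..., 17 during de-excitation — that is m = 17 - 12 + 1 = 6 distinct levels.

The number of distinct spectral lines equals the number of ways to choose 2 of these m levels (each pair gives one possible emission transition):

Number of lines = m(m-1)/2 = 6×5/2 = 15

These correspond to all possible transitions between the 6 levels:
17 → 16, 17 → 15, 17 → 14, 17 → 13, 17 → 12, 16 → 15, 16 → 14, 16 → 13...

Each transition produces a photon with a unique energy (and thus wavelength). This count does not depend on Z.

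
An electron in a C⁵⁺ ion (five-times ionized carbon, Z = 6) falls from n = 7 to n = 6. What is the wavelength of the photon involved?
343.47686 nm

First, find the transition energy using E_n = -13.6057 Z² / n² eV:
E_7 = -13.6057 × 6² / 7² = -9.996024490 eV
E_6 = -13.6057 × 6² / 6² = -13.605700000 eV

Photon energy: |ΔE| = |E_6 - E_7| = 3.609675510 eV

Convert to wavelength using E = hc/λ with hc = 1239.84 eV·nm:
λ = hc/E = 1239.84 eV·nm / 3.609675510 eV
λ = 343.47686 nm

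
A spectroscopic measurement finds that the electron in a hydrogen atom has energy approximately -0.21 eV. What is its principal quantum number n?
n = 8

The exact energy levels follow E_n = -13.6057 eV / n².

The measured value (-0.21 eV) is reported to only 2 significant figures, so we must test candidate n values and see which one matches to that precision.

Candidate energies:
  n = 6:  E = -13.6057/6² = -0.37794 eV
  n = 7:  E = -13.6057/7² = -0.27767 eV
  n = 8:  E = -13.6057/8² = -0.21259 eV  ← matches
  n = 9:  E = -13.6057/9² = -0.16797 eV
  n = 10:  E = -13.6057/10² = -0.13606 eV

Checking against the measurement of -0.21 eV (2 sig figs), only n = 8 agrees:
E_8 = -0.21259 eV, which rounds to -0.21 eV ✓

Therefore n = 8.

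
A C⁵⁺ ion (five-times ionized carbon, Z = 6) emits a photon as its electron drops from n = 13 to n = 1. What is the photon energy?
486.907 eV

The energy levels are E_n = -13.6057 Z² eV / n².

Energy at n = 13: E_13 = -13.6057 × 6² / 13² = -2.898256 eV
Energy at n = 1: E_1 = -13.6057 × 6² / 1² = -489.805200 eV

For emission (electron falling to lower state), the photon energy is:
E_photon = E_13 - E_1 = |-2.898256 - (-489.805200)|
E_photon = 486.907 eV

This energy is carried away by the emitted photon.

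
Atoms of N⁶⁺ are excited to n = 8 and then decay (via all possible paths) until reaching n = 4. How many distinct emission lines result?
10

The electron can occupy levels n = 4, 5, ..., 8 during de-excitation — that is m = 8 - 4 + 1 = 5 distinct levels.

The number of distinct spectral lines equals the number of ways to choose 2 of these m levels (each pair gives one possible emission transition):

Number of lines = m(m-1)/2 = 5×4/2 = 10

These correspond to all possible transitions between the 5 levels:
8 → 7, 8 → 6, 8 → 5, 8 → 4, 7 → 6, 7 → 5, 7 → 4, 6 → 5...

Each transition produces a photon with a unique energy (and thus wavelength). This count does not depend on Z.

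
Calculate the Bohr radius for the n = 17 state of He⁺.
7.6466 nm (or 76.4661 Å)

The Bohr radius formula is:
r_n = n² a₀ / Z

where a₀ = 0.0529177 nm is the Bohr radius.

For He⁺ (Z = 2) at n = 17:
r_17 = 17² × 0.0529177 nm / 2
r_17 = 289 × 0.0529177 nm / 2
r_17 = 15.29322 nm / 2
r_17 = 7.6466 nm

The electron orbits at approximately 7.6466 nm from the nucleus.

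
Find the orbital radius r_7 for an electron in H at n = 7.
2.5930 nm (or 25.9297 Å)

The Bohr radius formula is:
r_n = n² a₀ / Z

where a₀ = 0.0529177 nm is the Bohr radius.

For H (Z = 1) at n = 7:
r_7 = 7² × 0.0529177 nm / 1
r_7 = 49 × 0.0529177 nm / 1
r_7 = 2.59297 nm / 1
r_7 = 2.5930 nm

The electron orbits at approximately 2.5930 nm from the nucleus.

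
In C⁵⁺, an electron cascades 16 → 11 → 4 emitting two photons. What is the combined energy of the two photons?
28.70 eV

The energy levels of C⁵⁺ are E_n = -13.6057 × 6² / n² eV.

First transition (16 → 11):
ΔE₁ = |E_11 - E_16|
ΔE₁ = |-4.04797686 - (-1.91330156)| = 2.13468 eV

Second transition (11 → 4):
ΔE₂ = |E_4 - E_11|
ΔE₂ = |-30.61282500 - (-4.04797686)| = 26.56485 eV

Total energy released:
E_total = ΔE₁ + ΔE₂ = 2.13468 + 26.56485 = 28.70 eV

Note: This equals the direct transition 16 → 4: 28.70 eV ✓
Energy is conserved regardless of the path taken.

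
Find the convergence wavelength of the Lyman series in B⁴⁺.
3.64506 nm

The series limit corresponds to the transition from n = ∞ to n = 1.
This is the highest energy (shortest wavelength) transition in the Lyman series.

E_∞ = 0 eV
E_1 = -13.6057 × 5² / 1² = -340.1425000 eV

Energy at series limit:
ΔE = E_∞ - E_1 = 0 - (-340.1425000) = 340.1425000 eV
λ = hc/E = 1239.84 eV·nm / 340.1425000 eV = 3.64506 nm

This energy equals the ionization energy from the n = 1 state of B⁴⁺.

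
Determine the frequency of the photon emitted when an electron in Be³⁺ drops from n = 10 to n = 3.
5.322e+15 Hz

First, find the transition energy:
E_10 = -13.6057 × 4² / 10² = -2.176912 eV
E_3 = -13.6057 × 4² / 3² = -24.187911 eV
|ΔE| = |E_3 - E_10| = 22.010999 eV

Convert to Joules: E = 22.010999 eV × (1.602177 × 10⁻¹⁹ J/eV) = 3.52655e-18 J

Using E = hf:
f = E/h = 3.52655e-18 J / (6.62607 × 10⁻³⁴ J·s)
f = 5.322e+15 Hz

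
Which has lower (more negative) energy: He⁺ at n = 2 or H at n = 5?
He⁺ at n = 2 (E = -13.60570 eV)

Using E_n = -13.6057 Z² / n² eV:

He⁺ (Z = 2) at n = 2:
E = -13.6057 × 2² / 2² = -13.6057 × 4 / 4 = -13.60570000 eV

H (Z = 1) at n = 5:
E = -13.6057 × 1² / 5² = -13.6057 × 1 / 25 = -0.54422800 eV

Since -13.60570000 eV < -0.54422800 eV,
He⁺ at n = 2 is more tightly bound (requires more energy to ionize).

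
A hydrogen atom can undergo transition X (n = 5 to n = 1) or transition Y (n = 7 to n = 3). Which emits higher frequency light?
5 → 1

Calculate the energy for each transition:

Transition 5 → 1:
ΔE₁ = |E_1 - E_5| = |-13.6057/1² - (-13.6057/5²)|
ΔE₁ = |-13.6057000000 - (-0.5442280000)| = 13.0614720 eV

Transition 7 → 3:
ΔE₂ = |E_3 - E_7| = |-13.6057/3² - (-13.6057/7²)|
ΔE₂ = |-1.5117444444 - (-0.2776673469)| = 1.2340771 eV

Since 13.0614720 eV > 1.2340771 eV, the transition 5 → 1 emits the more energetic photon.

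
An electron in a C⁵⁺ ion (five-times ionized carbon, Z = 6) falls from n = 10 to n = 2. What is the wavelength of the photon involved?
10.55 nm

First, find the transition energy using E_n = -13.6057 Z² / n² eV:
E_10 = -13.6057 × 6² / 10² = -4.8981 eV
E_2 = -13.6057 × 6² / 2² = -122.4513 eV

Photon energy: |ΔE| = |E_2 - E_10| = 117.5532 eV

Convert to wavelength using E = hc/λ with hc = 1239.84 eV·nm:
λ = hc/E = 1239.84 eV·nm / 117.5532 eV
λ = 10.55 nm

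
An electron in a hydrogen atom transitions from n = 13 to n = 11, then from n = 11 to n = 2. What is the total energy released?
3.32 eV

The energy levels of hydrogen are E_n = -13.6057 / n² eV.

First transition (13 → 11):
ΔE₁ = |E_11 - E_13|
ΔE₁ = |-0.11244380 - (-0.08050710)| = 0.03194 eV

Second transition (11 → 2):
ΔE₂ = |E_2 - E_11|
ΔE₂ = |-3.40142500 - (-0.11244380)| = 3.28898 eV

Total energy released:
E_total = ΔE₁ + ΔE₂ = 0.03194 + 3.28898 = 3.32 eV

Note: This equals the direct transition 13 → 2: 3.32 eV ✓
Energy is conserved regardless of the path taken.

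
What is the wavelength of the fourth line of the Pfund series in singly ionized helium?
823.800 nm

The lines of a series are numbered from the longest wavelength (smallest ΔE) outward; the fourth line is the transition from n = n_f + 4 to n_f.
The Pfund series has all transitions ending at n_f = 5.

For He⁺ (Z = 2), the fourth line (δ-line) is the jump from n = 9 to n = 5:
E_9 = -13.6057 × 2² / 9² = -0.6718864 eV
E_5 = -13.6057 × 2² / 5² = -2.1769120 eV
ΔE = E_9 - E_5 = 1.5050256 eV

λ = hc/E = 1239.84 eV·nm / 1.5050256 eV
λ = 823.800 nm

This is the δ-line of the Pfund series in He⁺.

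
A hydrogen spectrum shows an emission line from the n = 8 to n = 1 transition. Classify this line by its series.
Lyman series

The spectral series in hydrogen are named based on the final (lower) energy level:
- Lyman series: n_final = 1 (ultraviolet)
- Balmer series: n_final = 2 (visible/near-UV)
- Paschen series: n_final = 3 (infrared)
- Brackett series: n_final = 4 (infrared)
- Pfund series: n_final = 5 (far infrared)

Since this transition ends at n = 1, it belongs to the Lyman series.

For reference, this 8 → 1 line has photon energy
ΔE = 13.6057 eV × (1/1² - 1/8²) = 13.3931109 eV,
corresponding to wavelength λ = hc/ΔE = 1239.84 eV·nm / 13.3931109 eV = 92.57297 nm in the ultraviolet region.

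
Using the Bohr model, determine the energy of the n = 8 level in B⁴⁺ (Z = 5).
-5.315 eV

For hydrogen-like ions, the energy levels scale with Z²:
E_n = -13.6057 Z² / n² eV

For B⁴⁺ (Z = 5) at n = 8:
E_8 = -13.6057 × 5² / 8²
E_8 = -13.6057 × 25 / 64
E_8 = -340.1425 / 64
E_8 = -5.315 eV

The energy is 25 times more negative than hydrogen at the same n due to the stronger nuclear charge.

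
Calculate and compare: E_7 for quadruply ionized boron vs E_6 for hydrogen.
B⁴⁺ at n = 7 (E = -6.94168 eV)

Using E_n = -13.6057 Z² / n² eV:

B⁴⁺ (Z = 5) at n = 7:
E = -13.6057 × 5² / 7² = -13.6057 × 25 / 49 = -6.94168367 eV

H (Z = 1) at n = 6:
E = -13.6057 × 1² / 6² = -13.6057 × 1 / 36 = -0.37793611 eV

Since -6.94168367 eV < -0.37793611 eV,
B⁴⁺ at n = 7 is more tightly bound (requires more energy to ionize).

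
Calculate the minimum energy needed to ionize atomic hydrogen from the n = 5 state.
0.54 eV

The ionization energy is the energy needed to remove the electron completely (n → ∞).

For hydrogen, E_n = -13.6057 eV / n².

At n = 5: E_5 = -13.6057 / 5² = -0.54423 eV
At n = ∞: E_∞ = 0 eV

Ionization energy = E_∞ - E_5 = 0 - (-0.54423) = 0.54423 eV
Ionization energy ≈ 0.54 eV

This is also called the binding energy of the electron in state n = 5.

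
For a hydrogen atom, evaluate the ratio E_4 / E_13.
10.5625

Using E_n = -13.6057 Z² / n² eV with Z = 1:

E_4 = -13.6057 / 4² = -13.6057 / 16 = -0.8503562500 eV
E_13 = -13.6057 / 13² = -13.6057 / 169 = -0.0805071006 eV

The ratio is:
E_4/E_13 = (-0.8503562500) / (-0.0805071006)
E_4/E_13 = (-13.6057/16) / (-13.6057/169)
E_4/E_13 = 169/16
E_4/E_13 = 10.5625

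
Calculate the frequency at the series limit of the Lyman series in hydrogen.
3.28984e+15 Hz

The series limit corresponds to the transition from n = ∞ to n = 1.
This is the highest energy (shortest wavelength) transition in the Lyman series.

E_∞ = 0 eV
E_1 = -13.6057 / 1² = -13.6057000 eV

Energy at series limit:
ΔE = E_∞ - E_1 = 0 - (-13.6057000) = 13.6057000 eV
E = 13.6057000 eV × (1.602177 × 10⁻¹⁹ J/eV) = 2.1798740e-18 J
f = E/h = 2.1798740e-18 J / (6.62607 × 10⁻³⁴ J·s) = 3.28984e+15 Hz

This energy equals the ionization energy from the n = 1 state of hydrogen.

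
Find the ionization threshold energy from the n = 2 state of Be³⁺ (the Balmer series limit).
54.423 eV

The series limit corresponds to the transition from n = ∞ to n = 2.
This is the highest energy (shortest wavelength) transition in the Balmer series.

E_∞ = 0 eV
E_2 = -13.6057 × 4² / 2² = -54.423 eV

Energy at series limit:
ΔE = E_∞ - E_2 = 0 - (-54.423) = 54.423 eV

This energy equals the ionization energy from the n = 2 state of Be³⁺.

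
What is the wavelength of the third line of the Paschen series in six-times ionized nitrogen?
22.316697 nm

The lines of a series are numbered from the longest wavelength (smallest ΔE) outward; the third line is the transition from n = n_f + 3 to n_f.
The Paschen series has all transitions ending at n_f = 3.

For N⁶⁺ (Z = 7), the third line (γ-line) is the jump from n = 6 to n = 3:
E_6 = -13.6057 × 7² / 6² = -18.51886944 eV
E_3 = -13.6057 × 7² / 3² = -74.07547778 eV
ΔE = E_6 - E_3 = 55.55660834 eV

λ = hc/E = 1239.84 eV·nm / 55.55660834 eV
λ = 22.316697 nm

This is the γ-line of the Paschen series in N⁶⁺.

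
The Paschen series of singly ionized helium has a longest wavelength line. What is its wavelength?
468.650639 nm

The longest wavelength corresponds to the smallest energy transition in the series.
The Paschen series has all transitions ending at n_f = 3.

For He⁺ (Z = 2), the first line (α-line) is the jump from n = 4 to n = 3:
E_4 = -13.6057 × 2² / 4² = -3.4014250000 eV
E_3 = -13.6057 × 2² / 3² = -6.0469777778 eV
ΔE = E_4 - E_3 = 2.6455527778 eV

λ = hc/E = 1239.84 eV·nm / 2.6455527778 eV
λ = 468.650639 nm

This is the α-line of the Paschen series in He⁺.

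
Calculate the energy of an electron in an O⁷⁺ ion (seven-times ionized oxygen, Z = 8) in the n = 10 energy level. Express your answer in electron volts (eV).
-8.708 eV

The energy levels of a hydrogen-like atom are given by:
E_n = -13.6057 Z² / n² eV  (with Z = 8 for O⁷⁺)

For n = 10:
E_10 = -13.6057 × 8² / 10²
E_10 = -13.6057 × 64 / 100
E_10 = -8.708 eV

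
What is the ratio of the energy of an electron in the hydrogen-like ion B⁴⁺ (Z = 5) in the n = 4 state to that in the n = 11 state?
7.5625

Using E_n = -13.6057 Z² / n² eV with Z = 5:

E_4 = -13.6057 × 5² / 4² = -340.1425 / 16 = -21.258906250 eV
E_11 = -13.6057 × 5² / 11² = -340.1425 / 121 = -2.811095041 eV

The ratio is:
E_4/E_11 = (-21.258906250) / (-2.811095041)
E_4/E_11 = (-340.1425/16) / (-340.1425/121)
E_4/E_11 = 121/16
E_4/E_11 = 7.5625
(Note: the Z² factors cancel in the ratio.)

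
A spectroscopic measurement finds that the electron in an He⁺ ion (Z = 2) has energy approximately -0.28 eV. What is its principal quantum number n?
n = 14

The exact energy levels follow E_n = -13.6057 Z² / n² eV with Z = 2.

The measured value (-0.28 eV) is reported to only 2 significant figures, so we must test candidate n values and see which one matches to that precision.

Candidate energies:
  n = 12:  E = -13.6057 × 2² / 12² = -0.37794 eV
  n = 13:  E = -13.6057 × 2² / 13² = -0.32203 eV
  n = 14:  E = -13.6057 × 2² / 14² = -0.27767 eV  ← matches
  n = 15:  E = -13.6057 × 2² / 15² = -0.24188 eV
  n = 16:  E = -13.6057 × 2² / 16² = -0.21259 eV

Checking against the measurement of -0.28 eV (2 sig figs), only n = 14 agrees:
E_14 = -0.27767 eV, which rounds to -0.28 eV ✓

Therefore n = 14.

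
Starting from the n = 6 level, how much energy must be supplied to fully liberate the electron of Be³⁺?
6.046978 eV

The ionization energy is the energy needed to remove the electron completely (n → ∞).

For a hydrogen-like ion with Z = 4, E_n = -13.6057 Z² / n² eV.

At n = 6: E_6 = -13.6057 × 4² / 6² = -6.046977778 eV
At n = ∞: E_∞ = 0 eV

Ionization energy = E_∞ - E_6 = 0 - (-6.046977778) = 6.046977778 eV
Ionization energy ≈ 6.046978 eV

This is also called the binding energy of the electron in state n = 6.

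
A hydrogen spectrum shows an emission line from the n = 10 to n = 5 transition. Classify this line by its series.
Pfund series

The spectral series in hydrogen are named based on the final (lower) energy level:
- Lyman series: n_final = 1 (ultraviolet)
- Balmer series: n_final = 2 (visible/near-UV)
- Paschen series: n_final = 3 (infrared)
- Brackett series: n_final = 4 (infrared)
- Pfund series: n_final = 5 (far infrared)

Since this transition ends at n = 5, it belongs to the Pfund series.

For reference, this 10 → 5 line has photon energy
ΔE = 13.6057 eV × (1/5² - 1/10²) = 0.408171000 eV,
corresponding to wavelength λ = hc/ΔE = 1239.84 eV·nm / 0.408171000 eV = 3037.550 nm in the far infrared region.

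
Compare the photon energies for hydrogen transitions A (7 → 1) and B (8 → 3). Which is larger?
7 → 1

Calculate the energy for each transition:

Transition 7 → 1:
ΔE₁ = |E_1 - E_7| = |-13.6057/1² - (-13.6057/7²)|
ΔE₁ = |-13.60570000 - (-0.27766735)| = 13.32803 eV

Transition 8 → 3:
ΔE₂ = |E_3 - E_8| = |-13.6057/3² - (-13.6057/8²)|
ΔE₂ = |-1.51174444 - (-0.21258906)| = 1.29916 eV

Since 13.32803 eV > 1.29916 eV, the transition 7 → 1 emits the more energetic photon.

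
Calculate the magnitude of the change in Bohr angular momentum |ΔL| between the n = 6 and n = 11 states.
5.27e-34 J·s (or 5ℏ)

In the Bohr model, L_n = nℏ where ℏ = 1.0546e-34 J·s.

L_11 = 11ℏ = 1.1601e-33 J·s
L_6 = 6ℏ = 6.3276e-34 J·s

ΔL = L_11 - L_6 = (11 - 6)ℏ = 5ℏ
ΔL = 5 × 1.0546e-34 J·s = 5.27e-34 J·s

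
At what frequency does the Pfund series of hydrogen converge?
1.3159e+14 Hz

The series limit corresponds to the transition from n = ∞ to n = 5.
This is the highest energy (shortest wavelength) transition in the Pfund series.

E_∞ = 0 eV
E_5 = -13.6057 / 5² = -0.54422800 eV

Energy at series limit:
ΔE = E_∞ - E_5 = 0 - (-0.54422800) = 0.54422800 eV
E = 0.54422800 eV × (1.602177 × 10⁻¹⁹ J/eV) = 8.719496e-20 J
f = E/h = 8.719496e-20 J / (6.62607 × 10⁻³⁴ J·s) = 1.3159e+14 Hz

This energy equals the ionization energy from the n = 5 state of hydrogen.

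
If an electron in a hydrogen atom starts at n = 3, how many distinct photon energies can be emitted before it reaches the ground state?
3

The electron can occupy levels n = 1, 2, ..., 3 during de-excitation — that is m = 3 - 1 + 1 = 3 distinct levels.

The number of distinct spectral lines equals the number of ways to choose 2 of these m levels (each pair gives one possible emission transition):

Number of lines = m(m-1)/2 = 3×2/2 = 3

These correspond to all possible transitions between the 3 levels:
3 → 2, 3 → 1, 2 → 1

Each transition produces a photon with a unique energy (and thus wavelength). This count does not depend on Z.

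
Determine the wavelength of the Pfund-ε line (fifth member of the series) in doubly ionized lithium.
337.50560 nm

The lines of a series are numbered from the longest wavelength (smallest ΔE) outward; the fifth line is the transition from n = n_f + 5 to n_f.
The Pfund series has all transitions ending at n_f = 5.

For Li²⁺ (Z = 3), the fifth line (ε-line) is the jump from n = 10 to n = 5:
E_10 = -13.6057 × 3² / 10² = -1.224513000 eV
E_5 = -13.6057 × 3² / 5² = -4.898052000 eV
ΔE = E_10 - E_5 = 3.673539000 eV

λ = hc/E = 1239.84 eV·nm / 3.673539000 eV
λ = 337.50560 nm

This is the ε-line of the Pfund series in Li²⁺.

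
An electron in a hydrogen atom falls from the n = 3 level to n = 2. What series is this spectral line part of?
Balmer series

The spectral series in hydrogen are named based on the final (lower) energy level:
- Lyman series: n_final = 1 (ultraviolet)
- Balmer series: n_final = 2 (visible/near-UV)
- Paschen series: n_final = 3 (infrared)
- Brackett series: n_final = 4 (infrared)
- Pfund series: n_final = 5 (far infrared)

Since this transition ends at n = 2, it belongs to the Balmer series.

For reference, this 3 → 2 line has photon energy
ΔE = 13.6057 eV × (1/2² - 1/3²) = 1.8896805556 eV,
corresponding to wavelength λ = hc/ΔE = 1239.84 eV·nm / 1.8896805556 eV = 656.110895 nm in the visible/near-UV region.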